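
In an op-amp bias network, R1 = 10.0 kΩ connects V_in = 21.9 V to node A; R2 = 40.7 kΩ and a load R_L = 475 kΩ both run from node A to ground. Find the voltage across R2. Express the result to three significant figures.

V_out ≈ 17.3 V

First combine the lower leg with the load: R2 ‖ R_L = 37.49 kΩ.
Now apply the divider: V_out = 21.9 × 0.7894 = 17.29 V.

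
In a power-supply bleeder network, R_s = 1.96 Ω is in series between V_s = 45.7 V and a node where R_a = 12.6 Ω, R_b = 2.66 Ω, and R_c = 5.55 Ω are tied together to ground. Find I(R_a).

Combine the parallel branches: R_p = (1/12.6 + 1/2.66 + 1/5.55)⁻¹ = 1.574 Ω.
V_A by voltage divider: V_A = 45.7 × 1.574/(1.96 + 1.574) = 20.35 V.
I(R_a) = V_A / R_a = 20.35/12.6 = 1.615 A.

I ≈ 1.62 A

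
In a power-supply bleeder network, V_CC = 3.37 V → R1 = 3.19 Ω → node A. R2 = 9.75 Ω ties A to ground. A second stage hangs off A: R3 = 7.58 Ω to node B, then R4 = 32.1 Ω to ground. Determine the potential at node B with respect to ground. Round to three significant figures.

Looking into the second stage from A: R3 + R4 = 39.68 Ω appears in parallel with R2.
R2 ‖ (R3+R4) = 7.827 Ω.
V_A = 3.37 × 7.827/(3.19 + 7.827) = 2.394 V.
Stage 2 is unloaded, so V_B = V_A · R4/(R3+R4) = 2.394 × 32.1/39.68 = 1.937 V.

V_B ≈ 1.94 V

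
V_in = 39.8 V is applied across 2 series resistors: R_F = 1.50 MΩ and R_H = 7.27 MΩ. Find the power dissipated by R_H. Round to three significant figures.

P ≈ 150 µW

Series current I = V_in/ΣR = 39.8/8.770 = 4.538 µA.
P(R_H) = I²·R_H = (4.538)² × 7.27 = 149.7 µW.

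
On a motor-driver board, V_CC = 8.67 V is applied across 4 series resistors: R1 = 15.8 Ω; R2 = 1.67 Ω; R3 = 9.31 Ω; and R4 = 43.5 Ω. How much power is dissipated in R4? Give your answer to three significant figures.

P ≈ 0.662 W

ΣR = 70.28 Ω → I = 8.67/70.28 = 0.1234 A.
V(R4) = I·R = 5.366 V; P = V·I = 5.366 × 0.1234 = 0.6620 W.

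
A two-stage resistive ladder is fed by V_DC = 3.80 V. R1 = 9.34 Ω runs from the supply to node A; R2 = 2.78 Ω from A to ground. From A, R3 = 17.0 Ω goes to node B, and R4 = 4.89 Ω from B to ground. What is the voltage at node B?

V_B ≈ 0.177 V

Looking into the second stage from A: R3 + R4 = 21.89 Ω appears in parallel with R2.
R2 ‖ (R3+R4) = 2.467 Ω.
First divider: V_A = V_DC · 2.467/(9.34 + 2.467) = 0.7939 V.
Stage 2 is unloaded, so V_B = V_A · R4/(R3+R4) = 0.7939 × 4.89/21.89 = 0.1774 V.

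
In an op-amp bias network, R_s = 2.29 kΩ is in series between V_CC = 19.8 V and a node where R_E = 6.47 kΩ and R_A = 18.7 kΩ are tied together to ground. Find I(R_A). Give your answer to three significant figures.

Parallel bank: R_p = 1/(1/6.47 + 1/18.7) = 4.807 kΩ.
Node voltage V_A = V_CC · R_p/(R_s + R_p) = 19.8 × 0.6773 = 13.41 V.
I(R_A) = V_A / R_A = 13.41/18.7 = 0.7172 mA.
(Check via current divider: I_total = 2.790 mA; share G_k/ΣG = 0.2571 → same result.)

I ≈ 0.717 mA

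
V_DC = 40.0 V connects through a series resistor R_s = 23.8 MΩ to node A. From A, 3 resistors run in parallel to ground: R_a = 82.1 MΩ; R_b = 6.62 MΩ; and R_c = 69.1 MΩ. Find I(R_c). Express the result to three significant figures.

Combine the parallel branches: R_p = (1/82.1 + 1/6.62 + 1/69.1)⁻¹ = 5.627 MΩ.
V_A by voltage divider: V_A = 40.0 × 5.627/(23.8 + 5.627) = 7.649 V.
I(R_c) = V_A / R_c = 7.649/69.1 = 0.1107 µA.
(Equivalently: I_total = 1.359 µA, then current-divider fraction G_k/ΣG = 0.08144.)

I ≈ 0.111 µA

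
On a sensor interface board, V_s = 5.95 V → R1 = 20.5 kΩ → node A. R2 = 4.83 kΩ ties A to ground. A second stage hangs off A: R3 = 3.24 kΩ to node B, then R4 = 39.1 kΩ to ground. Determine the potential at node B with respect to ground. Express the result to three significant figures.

V_B ≈ 0.959 V

Node A sees R2 in parallel with the series input of stage 2, R3 + R4 = 42.34 kΩ.
R2 ‖ (R3+R4) = 4.335 kΩ.
So V_A = 5.95 × 0.1746 = 1.039 V.
Then the unloaded second divider: V_B = V_A × R4/(R3+R4) = 1.039 × 0.9235 = 0.9592 V.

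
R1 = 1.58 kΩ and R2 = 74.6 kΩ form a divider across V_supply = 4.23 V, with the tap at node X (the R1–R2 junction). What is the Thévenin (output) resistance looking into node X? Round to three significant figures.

R_th ≈ 1.55 kΩ

Looking into X with the source shorted: R_th = R1·R2/(R1+R2) = 1.580 × 74.6/76.18 = 1.547 kΩ.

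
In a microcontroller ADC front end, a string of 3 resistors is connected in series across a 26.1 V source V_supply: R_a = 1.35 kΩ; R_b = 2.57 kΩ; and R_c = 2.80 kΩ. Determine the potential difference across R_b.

Series total: ΣR = 1.35 + 2.57 + 2.80 = 6.720 kΩ.
Voltage divider: V = V_supply · (2.570 / 6.720) = 26.1 × 0.3824 = 9.982 V.

V ≈ 9.98 V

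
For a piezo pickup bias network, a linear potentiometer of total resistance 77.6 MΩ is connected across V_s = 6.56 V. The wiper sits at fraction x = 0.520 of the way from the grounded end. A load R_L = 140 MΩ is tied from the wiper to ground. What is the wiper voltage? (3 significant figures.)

V_out ≈ 3.00 V

Split the track: R_lower = x·R_p = 40.35 MΩ, R_upper = (1−x)·R_p = 37.25 MΩ.
(x·R_p) ‖ R_L = 31.32 MΩ.
Then V_out = V_s · 31.32/(37.25 + 31.32) = 2.997 V.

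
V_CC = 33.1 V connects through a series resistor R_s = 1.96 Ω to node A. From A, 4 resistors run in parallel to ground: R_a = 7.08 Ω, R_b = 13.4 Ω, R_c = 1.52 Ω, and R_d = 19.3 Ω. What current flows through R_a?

I ≈ 1.66 A

Parallel bank: R_p = 1/(1/7.08 + 1/13.4 + 1/1.52 + 1/19.3) = 1.080 Ω.
V_A = 33.1 × 1.080/3.040 = 11.76 V.
Branch current I = V_A/R_a = 11.76/7.08 = 1.661 A.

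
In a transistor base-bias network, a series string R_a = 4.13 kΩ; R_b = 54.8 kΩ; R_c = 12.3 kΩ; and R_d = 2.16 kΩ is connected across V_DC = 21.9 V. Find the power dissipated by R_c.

The common current is I = 21.9/73.39 = 0.2984 mA.
P(R_c) = I²·R_c = (0.2984)² × 12.3 = 1.095 mW.

P ≈ 1.10 mW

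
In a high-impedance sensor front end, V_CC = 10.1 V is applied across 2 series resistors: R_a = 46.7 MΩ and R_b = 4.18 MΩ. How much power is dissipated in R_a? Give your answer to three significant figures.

ΣR = 50.88 MΩ → I = 10.1/50.88 = 0.1985 µA.
P(R_a) = I²·R_a = (0.1985)² × 46.7 = 1.840 µW.

P ≈ 1.84 µW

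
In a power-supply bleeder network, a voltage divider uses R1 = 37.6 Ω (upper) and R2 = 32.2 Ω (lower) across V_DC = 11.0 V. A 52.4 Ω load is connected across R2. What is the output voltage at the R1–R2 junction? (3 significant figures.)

V_out ≈ 3.81 V

The load sits in parallel with R2, giving an effective lower resistance R2' = R2·R_L/(R2+R_L) = 19.94 Ω.
Then V_out = V_DC · R2'/(R1 + R2') = 11.0 × 19.94/57.54 = 3.812 V.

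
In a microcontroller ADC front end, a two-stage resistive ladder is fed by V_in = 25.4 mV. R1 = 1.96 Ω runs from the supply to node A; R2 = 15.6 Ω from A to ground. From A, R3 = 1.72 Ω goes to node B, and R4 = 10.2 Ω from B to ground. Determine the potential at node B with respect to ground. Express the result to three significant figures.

The second stage (R3 + R4 = 11.92 Ω) loads node A in parallel with R2.
R2 ‖ (R3+R4) = 6.757 Ω.
V_A = 25.4 × 6.757/(1.96 + 6.757) = 19.69 mV.
V_B = V_A × 0.8557 = 16.85 mV.

V_B ≈ 16.8 mV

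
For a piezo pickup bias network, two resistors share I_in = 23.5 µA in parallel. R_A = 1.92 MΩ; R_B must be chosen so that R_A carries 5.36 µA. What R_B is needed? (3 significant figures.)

R_B ≈ 0.567 MΩ

In a two-way split, I_A/I_in = R_B/(R_A + R_B).
5.36/23.5 = R_B/(R_A + R_B) → R_B = R_A · (0.2281)/(1 − 0.2281) = 1.92 × 0.2955 = 0.5673 MΩ.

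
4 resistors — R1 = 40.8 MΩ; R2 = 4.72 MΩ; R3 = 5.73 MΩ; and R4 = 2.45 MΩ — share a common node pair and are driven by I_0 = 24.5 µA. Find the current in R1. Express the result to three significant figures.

I ≈ 0.733 µA

Conductances: ΣG = 1/40.8 + 1/4.72 + 1/5.73 + 1/2.45 = 0.8191 (1/MΩ).
R1 takes the fraction G_k/ΣG = 0.02451/0.8191 = 0.02992, so I = 24.5 × 0.02992 = 0.7331 µA.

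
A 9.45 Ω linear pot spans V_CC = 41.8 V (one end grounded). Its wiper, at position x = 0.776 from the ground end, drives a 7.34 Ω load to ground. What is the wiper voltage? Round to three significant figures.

Split the track: R_lower = x·R_p = 7.333 Ω, R_upper = (1−x)·R_p = 2.117 Ω.
R_L loads the lower segment: effective lower R = 3.668 Ω.
V_out = 41.8 × 3.668/(2.117 + 3.668) = 26.51 V.
(Unloaded: V_out = x·V_CC = 32.4 V.)

V_out ≈ 26.5 V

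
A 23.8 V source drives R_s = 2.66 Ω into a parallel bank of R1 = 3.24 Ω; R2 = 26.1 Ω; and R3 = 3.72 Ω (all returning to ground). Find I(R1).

Parallel bank: R_p = 1/(1/3.24 + 1/26.1 + 1/3.72) = 1.624 Ω.
Node voltage V_A = V_s · R_p/(R_s + R_p) = 23.8 × 0.3791 = 9.022 V.
I(R1) = V_A / R1 = 9.022/3.24 = 2.785 A.

I ≈ 2.78 A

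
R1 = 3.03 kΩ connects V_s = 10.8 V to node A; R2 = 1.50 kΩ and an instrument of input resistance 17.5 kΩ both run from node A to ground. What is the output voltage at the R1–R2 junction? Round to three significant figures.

V_out ≈ 3.38 V

R2 ‖ R_L = (1.50 × 17.5)/(1.50 + 17.5) = 1.382 kΩ.
Voltage divider with the loaded lower leg: V_out = 10.8 × 1.382/(3.03 + 1.382) = 10.8 × 0.3132 = 3.382 V.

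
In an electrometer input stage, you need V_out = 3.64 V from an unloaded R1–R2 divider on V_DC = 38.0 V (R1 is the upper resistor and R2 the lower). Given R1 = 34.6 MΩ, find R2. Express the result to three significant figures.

V_out/V_DC = R2/(R1+R2) = 0.09579.
So R2 = R1 · V_out/(V_DC − V_out) = 34.6 × 3.64/(38.0 − 3.64) = 34.6 × 0.1059 = 3.665 MΩ.

R2 ≈ 3.67 MΩ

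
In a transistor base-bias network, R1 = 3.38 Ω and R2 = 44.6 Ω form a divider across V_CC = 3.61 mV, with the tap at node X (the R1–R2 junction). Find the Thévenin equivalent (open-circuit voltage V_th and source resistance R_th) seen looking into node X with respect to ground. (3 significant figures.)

With X open, the divider is unloaded: V_th = 3.61 × 44.6/47.98 = 3.356 mV.
With V_CC suppressed (replaced by a short), R_th = R1 ‖ R2 = (3.380 × 44.6)/(3.380 + 44.6) = 3.142 Ω.

V_th ≈ 3.36 mV, R_th ≈ 3.14 Ω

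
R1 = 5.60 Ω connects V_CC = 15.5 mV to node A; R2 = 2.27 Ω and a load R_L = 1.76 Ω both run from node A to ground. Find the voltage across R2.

R2 ‖ R_L = (2.27 × 1.76)/(2.27 + 1.76) = 0.9914 Ω.
Then V_out = V_CC · R2'/(R1 + R2') = 15.5 × 0.9914/6.591 = 2.331 mV.

V_out ≈ 2.33 mV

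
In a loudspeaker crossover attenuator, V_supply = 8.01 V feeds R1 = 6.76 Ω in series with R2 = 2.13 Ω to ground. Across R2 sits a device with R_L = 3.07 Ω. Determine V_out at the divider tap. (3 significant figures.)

The load sits in parallel with R2, giving an effective lower resistance R2' = R2·R_L/(R2+R_L) = 1.258 Ω.
Voltage divider with the loaded lower leg: V_out = 8.01 × 1.258/(6.76 + 1.258) = 8.01 × 0.1568 = 1.256 V.
(Unloaded it would be 1.92 V; the load pulls it down.)

V_out ≈ 1.26 V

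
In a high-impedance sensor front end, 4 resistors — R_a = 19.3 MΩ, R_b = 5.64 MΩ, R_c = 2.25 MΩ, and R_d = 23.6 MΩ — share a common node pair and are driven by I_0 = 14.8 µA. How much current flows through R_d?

I ≈ 0.876 µA

ΣG = 1/19.3 + 1/5.64 + 1/2.25 + 1/23.6 = 0.7159.
R_d takes the fraction G_k/ΣG = 0.04237/0.7159 = 0.05919, so I = 14.8 × 0.05919 = 0.8759 µA.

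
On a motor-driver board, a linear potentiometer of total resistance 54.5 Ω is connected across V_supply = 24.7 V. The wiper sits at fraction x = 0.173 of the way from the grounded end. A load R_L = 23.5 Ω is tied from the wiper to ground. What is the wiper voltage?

V_out ≈ 3.21 V

The pot divides into 45.07 Ω above the wiper and 9.428 Ω below.
Lower segment in parallel with the load: 9.428 ‖ 23.5 = 6.729 Ω.
Then V_out = V_supply · 6.729/(45.07 + 6.729) = 3.209 V.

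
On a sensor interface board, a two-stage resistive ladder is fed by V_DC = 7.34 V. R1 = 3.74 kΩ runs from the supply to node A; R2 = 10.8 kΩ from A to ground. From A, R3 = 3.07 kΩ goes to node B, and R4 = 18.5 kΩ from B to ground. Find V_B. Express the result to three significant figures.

Node A sees R2 in parallel with the series input of stage 2, R3 + R4 = 21.57 kΩ.
R2 ‖ (R3+R4) = 7.197 kΩ.
First divider: V_A = V_DC · 7.197/(3.74 + 7.197) = 4.830 V.
V_B = V_A × 0.8577 = 4.143 V.

V_B ≈ 4.14 V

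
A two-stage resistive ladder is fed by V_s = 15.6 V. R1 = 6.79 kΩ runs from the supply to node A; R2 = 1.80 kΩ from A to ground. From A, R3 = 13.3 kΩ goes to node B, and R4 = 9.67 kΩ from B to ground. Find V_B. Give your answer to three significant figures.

Node A sees R2 in parallel with the series input of stage 2, R3 + R4 = 22.97 kΩ.
Effective lower resistance at A: R2 ‖ 22.97 = 1.669 kΩ.
So V_A = 15.6 × 0.1973 = 3.078 V.
Stage 2 is unloaded, so V_B = V_A · R4/(R3+R4) = 3.078 × 9.67/22.97 = 1.296 V.

V_B ≈ 1.30 V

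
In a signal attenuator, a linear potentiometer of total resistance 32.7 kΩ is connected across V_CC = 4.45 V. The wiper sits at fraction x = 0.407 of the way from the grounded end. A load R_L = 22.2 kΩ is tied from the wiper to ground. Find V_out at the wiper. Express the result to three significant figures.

V_out ≈ 1.34 V

The pot divides into 19.39 kΩ above the wiper and 13.31 kΩ below.
R_L loads the lower segment: effective lower R = 8.321 kΩ.
V_out = 4.45 × 8.321/(19.39 + 8.321) = 1.336 V.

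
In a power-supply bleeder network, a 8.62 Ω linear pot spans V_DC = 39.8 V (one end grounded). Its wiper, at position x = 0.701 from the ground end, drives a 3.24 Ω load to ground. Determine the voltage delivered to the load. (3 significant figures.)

V_out ≈ 17.9 V

Lower segment x·R_p = 6.043 Ω; upper segment (1−x)·R_p = 2.577 Ω.
Lower segment in parallel with the load: 6.043 ‖ 3.24 = 2.109 Ω.
Loaded-divider output: V_out = 39.8 × 0.4500 = 17.91 V.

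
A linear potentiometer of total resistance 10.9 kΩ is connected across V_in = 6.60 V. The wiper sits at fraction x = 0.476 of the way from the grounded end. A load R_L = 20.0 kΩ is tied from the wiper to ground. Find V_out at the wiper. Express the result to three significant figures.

V_out ≈ 2.77 V

The pot divides into 5.712 kΩ above the wiper and 5.188 kΩ below.
(x·R_p) ‖ R_L = 4.120 kΩ.
V_out = 6.60 × 4.120/(5.712 + 4.120) = 2.766 V.
(Unloaded: V_out = x·V_in = 3.14 V.)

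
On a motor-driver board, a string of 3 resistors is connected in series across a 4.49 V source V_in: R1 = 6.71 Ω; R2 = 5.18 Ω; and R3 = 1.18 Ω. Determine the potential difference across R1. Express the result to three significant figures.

Series total: ΣR = 6.71 + 5.18 + 1.18 = 13.07 Ω.
By the voltage-divider rule, V = 4.49 × 6.710/13.07 = 2.305 V.

V ≈ 2.31 V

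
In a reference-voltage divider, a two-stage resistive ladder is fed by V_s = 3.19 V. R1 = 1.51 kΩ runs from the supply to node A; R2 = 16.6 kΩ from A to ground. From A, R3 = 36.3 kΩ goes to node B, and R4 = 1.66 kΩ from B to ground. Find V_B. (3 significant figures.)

V_B ≈ 0.123 V

Node A sees R2 in parallel with the series input of stage 2, R3 + R4 = 37.96 kΩ.
Effective lower resistance at A: R2 ‖ 37.96 = 11.55 kΩ.
V_A = 3.19 × 11.55/(1.51 + 11.55) = 2.821 V.
Stage 2 is unloaded, so V_B = V_A · R4/(R3+R4) = 2.821 × 1.66/37.96 = 0.1234 V.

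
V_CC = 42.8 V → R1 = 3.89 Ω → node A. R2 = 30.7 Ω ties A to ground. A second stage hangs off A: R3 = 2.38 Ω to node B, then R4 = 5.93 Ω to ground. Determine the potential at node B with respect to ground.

The second stage (R3 + R4 = 8.310 Ω) loads node A in parallel with R2.
Effective lower resistance at A: R2 ‖ 8.310 = 6.540 Ω.
So V_A = 42.8 × 0.6270 = 26.84 V.
Then the unloaded second divider: V_B = V_A × R4/(R3+R4) = 26.84 × 0.7136 = 19.15 V.

V_B ≈ 19.2 V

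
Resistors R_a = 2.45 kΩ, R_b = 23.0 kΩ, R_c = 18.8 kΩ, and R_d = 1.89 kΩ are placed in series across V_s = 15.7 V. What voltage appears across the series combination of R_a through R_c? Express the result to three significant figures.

ΣR = 2.45 + 23.0 + 18.8 + 1.89 = 46.14 kΩ.
R_{R_a..R_c} = 2.45 + 23.0 + 18.8 = 44.25 kΩ.
V = V_s · R/ΣR = 15.7 × 0.9590 = 15.06 V.

V ≈ 15.1 V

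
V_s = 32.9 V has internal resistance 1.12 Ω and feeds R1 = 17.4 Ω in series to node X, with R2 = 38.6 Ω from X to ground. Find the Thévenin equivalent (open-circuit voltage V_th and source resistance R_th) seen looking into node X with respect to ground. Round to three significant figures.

R1' = 1.12 + 17.4 = 18.52 Ω (source resistance + R1).
Open-circuit (no load on X): V_th = V_s · R2/(R1' + R2) = 32.9 × 38.6/(18.52 + 38.6) = 22.23 V.
Looking into X with the source shorted: R_th = R1'·R2/(R1'+R2) = 18.52 × 38.6/57.12 = 12.52 Ω.

V_th ≈ 22.2 V, R_th ≈ 12.5 Ω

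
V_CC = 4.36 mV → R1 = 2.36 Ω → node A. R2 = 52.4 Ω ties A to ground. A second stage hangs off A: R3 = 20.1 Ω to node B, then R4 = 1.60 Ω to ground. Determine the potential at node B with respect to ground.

The second stage (R3 + R4 = 21.70 Ω) loads node A in parallel with R2.
Effective lower resistance at A: R2 ‖ 21.70 = 15.35 Ω.
So V_A = 4.36 × 0.8667 = 3.779 mV.
Then the unloaded second divider: V_B = V_A × R4/(R3+R4) = 3.779 × 0.07373 = 0.2786 mV.

V_B ≈ 0.279 mV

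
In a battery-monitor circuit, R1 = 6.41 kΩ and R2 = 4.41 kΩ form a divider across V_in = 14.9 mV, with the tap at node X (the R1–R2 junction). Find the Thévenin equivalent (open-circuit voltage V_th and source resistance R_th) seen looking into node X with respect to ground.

With X open, the divider is unloaded: V_th = 14.9 × 4.41/10.82 = 6.073 mV.
Looking into X with the source shorted: R_th = R1·R2/(R1+R2) = 6.410 × 4.41/10.82 = 2.613 kΩ.

V_th ≈ 6.07 mV, R_th ≈ 2.61 kΩ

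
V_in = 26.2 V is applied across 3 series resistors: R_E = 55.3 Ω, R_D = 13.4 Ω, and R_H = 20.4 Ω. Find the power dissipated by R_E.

Series current I = V_in/ΣR = 26.2/89.10 = 0.2941 A.
V(R_E) = I·R = 16.26 V; P = V·I = 16.26 × 0.2941 = 4.782 W.

P ≈ 4.78 W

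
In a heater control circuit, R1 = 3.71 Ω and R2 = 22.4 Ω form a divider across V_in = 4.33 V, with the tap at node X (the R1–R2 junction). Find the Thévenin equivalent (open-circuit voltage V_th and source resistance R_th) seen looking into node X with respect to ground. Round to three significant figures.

With X open, the divider is unloaded: V_th = 4.33 × 22.4/26.11 = 3.715 V.
Zeroing V_in shorts the top of R1 to ground, so R_th = R1 ‖ R2 = 3.183 Ω.

V_th ≈ 3.71 V, R_th ≈ 3.18 Ω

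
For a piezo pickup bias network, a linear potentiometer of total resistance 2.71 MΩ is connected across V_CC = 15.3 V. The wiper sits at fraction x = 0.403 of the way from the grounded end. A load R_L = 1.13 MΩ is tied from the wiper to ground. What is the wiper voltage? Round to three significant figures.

V_out ≈ 3.91 V

Lower segment x·R_p = 1.092 MΩ; upper segment (1−x)·R_p = 1.618 MΩ.
R_L loads the lower segment: effective lower R = 0.5554 MΩ.
Then V_out = V_CC · 0.5554/(1.618 + 0.5554) = 3.910 V.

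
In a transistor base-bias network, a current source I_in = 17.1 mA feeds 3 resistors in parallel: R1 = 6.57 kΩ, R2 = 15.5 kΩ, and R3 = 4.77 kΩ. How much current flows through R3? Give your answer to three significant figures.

ΣG = 1/6.57 + 1/15.5 + 1/4.77 = 0.4264.
R3 takes the fraction G_k/ΣG = 0.2096/0.4264 = 0.4917, so I = 17.1 × 0.4917 = 8.408 mA.

I ≈ 8.41 mA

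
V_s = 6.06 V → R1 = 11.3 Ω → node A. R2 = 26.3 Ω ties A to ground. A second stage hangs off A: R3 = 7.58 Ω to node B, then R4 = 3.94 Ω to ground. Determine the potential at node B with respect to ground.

V_B ≈ 0.860 V

The second stage (R3 + R4 = 11.52 Ω) loads node A in parallel with R2.
Effective lower resistance at A: R2 ‖ 11.52 = 8.011 Ω.
First divider: V_A = V_s · 8.011/(11.3 + 8.011) = 2.514 V.
Stage 2 is unloaded, so V_B = V_A · R4/(R3+R4) = 2.514 × 3.94/11.52 = 0.8598 V.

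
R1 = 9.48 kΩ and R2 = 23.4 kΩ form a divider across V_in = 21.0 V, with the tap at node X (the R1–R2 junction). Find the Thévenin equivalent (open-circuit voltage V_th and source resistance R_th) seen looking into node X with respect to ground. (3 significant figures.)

V_th ≈ 14.9 V, R_th ≈ 6.75 kΩ

With X open, the divider is unloaded: V_th = 21.0 × 23.4/32.88 = 14.95 V.
Looking into X with the source shorted: R_th = R1·R2/(R1+R2) = 9.480 × 23.4/32.88 = 6.747 kΩ.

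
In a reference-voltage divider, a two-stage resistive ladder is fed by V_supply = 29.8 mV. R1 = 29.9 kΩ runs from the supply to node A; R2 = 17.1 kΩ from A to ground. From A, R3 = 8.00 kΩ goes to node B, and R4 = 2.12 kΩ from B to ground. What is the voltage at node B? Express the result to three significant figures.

The second stage (R3 + R4 = 10.12 kΩ) loads node A in parallel with R2.
R2 ‖ (R3+R4) = 6.358 kΩ.
V_A = 29.8 × 6.358/(29.9 + 6.358) = 5.225 mV.
Stage 2 is unloaded, so V_B = V_A · R4/(R3+R4) = 5.225 × 2.12/10.12 = 1.095 mV.

V_B ≈ 1.09 mV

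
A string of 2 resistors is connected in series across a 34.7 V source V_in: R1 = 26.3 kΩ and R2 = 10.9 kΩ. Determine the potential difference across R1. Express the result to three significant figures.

V ≈ 24.5 V

ΣR = 26.3 + 10.9 = 37.20 kΩ.
Voltage divider: V = V_in · (26.30 / 37.20) = 34.7 × 0.7070 = 24.53 V.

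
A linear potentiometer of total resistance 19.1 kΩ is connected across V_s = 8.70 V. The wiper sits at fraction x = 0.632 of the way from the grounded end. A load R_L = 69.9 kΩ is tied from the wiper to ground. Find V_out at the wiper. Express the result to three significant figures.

Lower segment x·R_p = 12.07 kΩ; upper segment (1−x)·R_p = 7.029 kΩ.
Lower segment in parallel with the load: 12.07 ‖ 69.9 = 10.29 kΩ.
Then V_out = V_s · 10.29/(7.029 + 10.29) = 5.170 V.

V_out ≈ 5.17 V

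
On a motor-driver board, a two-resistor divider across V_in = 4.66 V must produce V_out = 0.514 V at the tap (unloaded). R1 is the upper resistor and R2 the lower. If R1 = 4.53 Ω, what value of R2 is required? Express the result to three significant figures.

V_out/V_in = R2/(R1+R2) = 0.1103.
R2 = R1 · 0.1103/(1 − 0.1103) = 0.5616 Ω.

R2 ≈ 0.562 Ω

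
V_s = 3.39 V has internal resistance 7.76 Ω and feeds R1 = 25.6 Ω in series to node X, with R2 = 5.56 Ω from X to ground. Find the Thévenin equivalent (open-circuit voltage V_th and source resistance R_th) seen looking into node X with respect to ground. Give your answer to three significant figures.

V_th ≈ 0.484 V, R_th ≈ 4.77 Ω

R1' = 7.76 + 25.6 = 33.36 Ω (source resistance + R1).
With X open, the divider is unloaded: V_th = 3.39 × 5.56/38.92 = 0.4843 V.
Zeroing V_s shorts the top of R1' to ground, so R_th = R1' ‖ R2 = 4.766 Ω.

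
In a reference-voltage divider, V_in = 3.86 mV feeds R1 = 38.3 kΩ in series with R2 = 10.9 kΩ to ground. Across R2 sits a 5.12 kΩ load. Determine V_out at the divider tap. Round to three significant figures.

V_out ≈ 0.322 mV

The load sits in parallel with R2, giving an effective lower resistance R2' = R2·R_L/(R2+R_L) = 3.484 kΩ.
Then V_out = V_in · R2'/(R1 + R2') = 3.86 × 3.484/41.78 = 0.3218 mV.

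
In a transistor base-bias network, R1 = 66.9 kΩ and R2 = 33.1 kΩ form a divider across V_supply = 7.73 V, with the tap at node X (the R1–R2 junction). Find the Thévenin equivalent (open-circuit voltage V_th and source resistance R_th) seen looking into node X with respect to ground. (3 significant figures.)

Open-circuit (no load on X): V_th = V_supply · R2/(R1 + R2) = 7.73 × 33.1/(66.90 + 33.1) = 2.559 V.
Zeroing V_supply shorts the top of R1 to ground, so R_th = R1 ‖ R2 = 22.14 kΩ.

V_th ≈ 2.56 V, R_th ≈ 22.1 kΩ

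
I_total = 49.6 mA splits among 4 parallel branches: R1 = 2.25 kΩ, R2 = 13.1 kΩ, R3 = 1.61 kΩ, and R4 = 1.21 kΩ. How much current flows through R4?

I ≈ 20.8 mA

Total conductance ΣG = 1/2.25 + 1/13.1 + 1/1.61 + 1/1.21 = 1.968 (units of 1/kΩ).
R4 takes the fraction G_k/ΣG = 0.8264/1.968 = 0.4199, so I = 49.6 × 0.4199 = 20.83 mA.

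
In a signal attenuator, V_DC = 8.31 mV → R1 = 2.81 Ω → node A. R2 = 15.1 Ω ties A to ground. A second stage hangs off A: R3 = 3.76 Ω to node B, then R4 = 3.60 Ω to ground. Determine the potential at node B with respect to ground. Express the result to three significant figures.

The second stage (R3 + R4 = 7.360 Ω) loads node A in parallel with R2.
Effective lower resistance at A: R2 ‖ 7.360 = 4.948 Ω.
First divider: V_A = V_DC · 4.948/(2.81 + 4.948) = 5.300 mV.
V_B = V_A × 0.4891 = 2.592 mV.

V_B ≈ 2.59 mV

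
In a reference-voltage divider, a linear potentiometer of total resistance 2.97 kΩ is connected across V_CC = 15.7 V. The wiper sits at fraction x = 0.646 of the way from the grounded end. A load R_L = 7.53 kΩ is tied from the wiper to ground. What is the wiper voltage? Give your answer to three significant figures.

Split the track: R_lower = x·R_p = 1.919 kΩ, R_upper = (1−x)·R_p = 1.051 kΩ.
Lower segment in parallel with the load: 1.919 ‖ 7.53 = 1.529 kΩ.
Then V_out = V_CC · 1.529/(1.051 + 1.529) = 9.303 V.
(Unloaded: V_out = x·V_CC = 10.1 V.)

V_out ≈ 9.30 V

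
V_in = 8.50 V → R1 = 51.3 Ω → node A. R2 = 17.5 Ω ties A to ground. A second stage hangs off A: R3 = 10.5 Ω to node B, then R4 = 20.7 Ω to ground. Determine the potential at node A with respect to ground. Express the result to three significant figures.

Looking into the second stage from A: R3 + R4 = 31.20 Ω appears in parallel with R2.
R2 ‖ (R3+R4) = 11.21 Ω.
So V_A = 8.50 × 0.1794 = 1.524 V.

V_A ≈ 1.52 V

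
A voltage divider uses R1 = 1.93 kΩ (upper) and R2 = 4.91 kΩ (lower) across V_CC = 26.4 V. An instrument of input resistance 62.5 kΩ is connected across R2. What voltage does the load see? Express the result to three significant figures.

V_out ≈ 18.5 V

First combine the lower leg with the load: R2 ‖ R_L = 4.552 kΩ.
Now apply the divider: V_out = 26.4 × 0.7023 = 18.54 V.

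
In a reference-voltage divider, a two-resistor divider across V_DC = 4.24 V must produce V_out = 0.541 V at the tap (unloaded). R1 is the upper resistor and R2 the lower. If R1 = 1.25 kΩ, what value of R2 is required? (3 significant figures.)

The divider ratio is R2/(R1+R2) = 0.541/4.24 = 0.1276.
So R2 = R1 · V_out/(V_DC − V_out) = 1.25 × 0.541/(4.24 − 0.541) = 1.25 × 0.1463 = 0.1828 kΩ.

R2 ≈ 0.183 kΩ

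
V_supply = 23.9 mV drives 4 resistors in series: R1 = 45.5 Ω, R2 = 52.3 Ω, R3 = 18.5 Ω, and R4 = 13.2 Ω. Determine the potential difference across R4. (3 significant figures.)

ΣR = 45.5 + 52.3 + 18.5 + 13.2 = 129.5 Ω.
Voltage divider: V = V_supply · (13.20 / 129.5) = 23.9 × 0.1019 = 2.436 mV.

V ≈ 2.44 mV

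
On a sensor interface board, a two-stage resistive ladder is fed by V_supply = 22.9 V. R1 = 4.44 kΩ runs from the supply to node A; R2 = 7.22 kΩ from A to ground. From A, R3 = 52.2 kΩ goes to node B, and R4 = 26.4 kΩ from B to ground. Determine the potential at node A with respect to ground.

V_A ≈ 13.7 V

Looking into the second stage from A: R3 + R4 = 78.60 kΩ appears in parallel with R2.
Effective lower resistance at A: R2 ‖ 78.60 = 6.613 kΩ.
So V_A = 22.9 × 0.5983 = 13.70 V.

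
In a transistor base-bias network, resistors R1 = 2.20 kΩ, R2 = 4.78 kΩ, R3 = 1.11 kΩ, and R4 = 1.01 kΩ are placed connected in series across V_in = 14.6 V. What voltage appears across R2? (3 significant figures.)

Total series resistance ΣR = 2.20 + 4.78 + 1.11 + 1.01 = 9.100 kΩ.
By the voltage-divider rule, V = 14.6 × 4.780/9.100 = 7.669 V.

V ≈ 7.67 V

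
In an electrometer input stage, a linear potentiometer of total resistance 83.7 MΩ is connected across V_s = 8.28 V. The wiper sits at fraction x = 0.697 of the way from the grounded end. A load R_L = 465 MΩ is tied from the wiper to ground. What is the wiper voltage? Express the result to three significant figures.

V_out ≈ 5.56 V

Lower segment x·R_p = 58.34 MΩ; upper segment (1−x)·R_p = 25.36 MΩ.
R_L loads the lower segment: effective lower R = 51.84 MΩ.
Loaded-divider output: V_out = 8.28 × 0.6715 = 5.560 V.
(Unloaded: V_out = x·V_s = 5.77 V.)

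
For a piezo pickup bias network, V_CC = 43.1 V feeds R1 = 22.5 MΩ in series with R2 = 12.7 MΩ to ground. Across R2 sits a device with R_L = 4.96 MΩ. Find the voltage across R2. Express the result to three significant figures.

V_out ≈ 5.90 V

First combine the lower leg with the load: R2 ‖ R_L = 3.567 MΩ.
Then V_out = V_CC · R2'/(R1 + R2') = 43.1 × 3.567/26.07 = 5.898 V.
(Unloaded it would be 15.6 V; the load pulls it down.)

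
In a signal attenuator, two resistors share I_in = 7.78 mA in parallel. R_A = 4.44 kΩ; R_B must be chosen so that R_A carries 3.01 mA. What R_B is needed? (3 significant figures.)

In a two-way split, I_A/I_in = R_B/(R_A + R_B).
With f = 0.3869, R_B = R_A · f/(1−f) = 4.44 × 0.6310 = 2.802 kΩ.

R_B ≈ 2.80 kΩ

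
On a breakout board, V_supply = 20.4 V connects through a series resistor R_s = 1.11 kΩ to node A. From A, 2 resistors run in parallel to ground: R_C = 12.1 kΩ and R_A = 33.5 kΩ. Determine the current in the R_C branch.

Equivalent of the parallel group: R_p = 8.889 kΩ.
Node voltage V_A = V_supply · R_p/(R_s + R_p) = 20.4 × 0.8890 = 18.14 V.
Branch current I = V_A/R_C = 18.14/12.1 = 1.499 mA.

I ≈ 1.50 mA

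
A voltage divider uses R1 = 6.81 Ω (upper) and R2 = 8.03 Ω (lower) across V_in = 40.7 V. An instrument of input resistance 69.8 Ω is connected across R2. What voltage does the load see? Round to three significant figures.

The load sits in parallel with R2, giving an effective lower resistance R2' = R2·R_L/(R2+R_L) = 7.202 Ω.
Now apply the divider: V_out = 40.7 × 0.5140 = 20.92 V.
(Unloaded it would be 22.0 V; the load pulls it down.)

V_out ≈ 20.9 V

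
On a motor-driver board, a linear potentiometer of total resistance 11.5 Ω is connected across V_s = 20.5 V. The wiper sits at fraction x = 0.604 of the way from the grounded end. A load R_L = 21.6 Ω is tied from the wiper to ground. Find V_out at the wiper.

V_out ≈ 11.0 V

The pot divides into 4.554 Ω above the wiper and 6.946 Ω below.
R_L loads the lower segment: effective lower R = 5.256 Ω.
V_out = 20.5 × 5.256/(4.554 + 5.256) = 10.98 V.
(Unloaded: V_out = x·V_s = 12.4 V.)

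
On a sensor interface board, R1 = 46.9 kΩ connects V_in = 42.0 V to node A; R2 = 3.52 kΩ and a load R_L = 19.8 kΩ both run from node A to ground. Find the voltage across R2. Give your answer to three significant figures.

V_out ≈ 2.52 V

The load sits in parallel with R2, giving an effective lower resistance R2' = R2·R_L/(R2+R_L) = 2.989 kΩ.
Voltage divider with the loaded lower leg: V_out = 42.0 × 2.989/(46.9 + 2.989) = 42.0 × 0.05991 = 2.516 V.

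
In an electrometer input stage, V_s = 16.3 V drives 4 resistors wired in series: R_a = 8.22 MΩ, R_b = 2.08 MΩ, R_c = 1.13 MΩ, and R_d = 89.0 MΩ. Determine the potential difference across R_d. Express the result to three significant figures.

V ≈ 14.4 V

Total series resistance ΣR = 8.22 + 2.08 + 1.13 + 89.0 = 100.4 MΩ.
Voltage divider: V = V_s · (89.00 / 100.4) = 16.3 × 0.8862 = 14.44 V.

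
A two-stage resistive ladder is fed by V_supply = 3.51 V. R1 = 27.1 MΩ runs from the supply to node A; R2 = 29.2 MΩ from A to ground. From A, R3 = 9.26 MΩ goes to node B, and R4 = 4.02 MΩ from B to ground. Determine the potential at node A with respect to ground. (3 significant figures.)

Looking into the second stage from A: R3 + R4 = 13.28 MΩ appears in parallel with R2.
R2 ‖ (R3+R4) = 9.128 MΩ.
V_A = 3.51 × 9.128/(27.1 + 9.128) = 0.8844 V.

V_A ≈ 0.884 V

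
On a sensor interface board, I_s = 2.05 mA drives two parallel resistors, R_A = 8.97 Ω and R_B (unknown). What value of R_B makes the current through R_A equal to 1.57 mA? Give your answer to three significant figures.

R_B ≈ 29.3 Ω

The fraction through R_A equals R_B/(R_A+R_B).
With f = 0.7659, R_B = R_A · f/(1−f) = 8.97 × 3.271 = 29.34 Ω.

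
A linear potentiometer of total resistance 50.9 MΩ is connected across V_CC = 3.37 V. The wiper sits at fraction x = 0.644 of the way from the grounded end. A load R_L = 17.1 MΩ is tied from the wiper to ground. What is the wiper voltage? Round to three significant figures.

V_out ≈ 1.29 V

The pot divides into 18.12 MΩ above the wiper and 32.78 MΩ below.
Lower segment in parallel with the load: 32.78 ‖ 17.1 = 11.24 MΩ.
V_out = 3.37 × 11.24/(18.12 + 11.24) = 1.290 V.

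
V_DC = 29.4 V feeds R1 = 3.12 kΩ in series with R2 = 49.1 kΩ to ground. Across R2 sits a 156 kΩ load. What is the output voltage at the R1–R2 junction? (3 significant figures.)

V_out ≈ 27.1 V

R2 ‖ R_L = (49.1 × 156)/(49.1 + 156) = 37.35 kΩ.
Now apply the divider: V_out = 29.4 × 0.9229 = 27.13 V.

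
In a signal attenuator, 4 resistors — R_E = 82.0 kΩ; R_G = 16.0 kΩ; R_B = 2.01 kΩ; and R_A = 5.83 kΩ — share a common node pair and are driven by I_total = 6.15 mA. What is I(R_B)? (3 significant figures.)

Conductances: ΣG = 1/82.0 + 1/16.0 + 1/2.01 + 1/5.83 = 0.7437 (1/kΩ).
Current divider: I(R_B) = I_total · G_k/ΣG = 6.15 × (0.4975/0.7437) = 6.15 × 0.6689 = 4.114 mA.

I ≈ 4.11 mA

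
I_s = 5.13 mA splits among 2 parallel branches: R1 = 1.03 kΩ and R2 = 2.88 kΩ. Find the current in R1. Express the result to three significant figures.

I ≈ 3.78 mA

With just two branches, the current splits inversely with resistance.
I(R1) = 5.13 × 2.88/(1.03 + 2.88) = 5.13 × 0.7366 = 3.779 mA.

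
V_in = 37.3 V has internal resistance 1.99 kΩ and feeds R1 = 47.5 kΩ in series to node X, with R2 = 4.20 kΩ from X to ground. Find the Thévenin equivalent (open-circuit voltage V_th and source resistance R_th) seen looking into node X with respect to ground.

R1' = 1.99 + 47.5 = 49.49 kΩ (source resistance + R1).
V_th is the unloaded tap voltage: V_in · R2/(R1'+R2) = 37.3 × 0.07823 = 2.918 V.
With V_in suppressed (replaced by a short), R_th = R1' ‖ R2 = (49.49 × 4.20)/(49.49 + 4.20) = 3.871 kΩ.

V_th ≈ 2.92 V, R_th ≈ 3.87 kΩ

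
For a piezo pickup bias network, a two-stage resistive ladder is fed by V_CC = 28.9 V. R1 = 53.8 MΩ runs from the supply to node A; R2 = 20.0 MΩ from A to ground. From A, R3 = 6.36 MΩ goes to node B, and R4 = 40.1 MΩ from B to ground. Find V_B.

V_B ≈ 5.15 V

Node A sees R2 in parallel with the series input of stage 2, R3 + R4 = 46.46 MΩ.
R2 ‖ (R3+R4) = 13.98 MΩ.
V_A = 28.9 × 13.98/(53.8 + 13.98) = 5.961 V.
Stage 2 is unloaded, so V_B = V_A · R4/(R3+R4) = 5.961 × 40.1/46.46 = 5.145 V.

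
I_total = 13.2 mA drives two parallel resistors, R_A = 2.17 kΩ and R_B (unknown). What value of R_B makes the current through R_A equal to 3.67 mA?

The fraction through R_A equals R_B/(R_A+R_B).
With f = 0.2780, R_B = R_A · f/(1−f) = 2.17 × 0.3851 = 0.8357 kΩ.

R_B ≈ 0.836 kΩ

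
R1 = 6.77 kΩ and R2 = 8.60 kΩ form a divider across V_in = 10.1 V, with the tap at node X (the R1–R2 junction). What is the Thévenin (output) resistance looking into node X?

With V_in suppressed (replaced by a short), R_th = R1 ‖ R2 = (6.770 × 8.60)/(6.770 + 8.60) = 3.788 kΩ.

R_th ≈ 3.79 kΩ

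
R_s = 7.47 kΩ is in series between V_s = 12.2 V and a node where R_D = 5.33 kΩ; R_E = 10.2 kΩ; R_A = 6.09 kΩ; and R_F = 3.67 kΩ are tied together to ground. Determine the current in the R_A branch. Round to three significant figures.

Equivalent of the parallel group: R_p = 1.384 kΩ.
V_A by voltage divider: V_A = 12.2 × 1.384/(7.47 + 1.384) = 1.907 V.
Branch current I = V_A/R_A = 1.907/6.09 = 0.3132 mA.

I ≈ 0.313 mA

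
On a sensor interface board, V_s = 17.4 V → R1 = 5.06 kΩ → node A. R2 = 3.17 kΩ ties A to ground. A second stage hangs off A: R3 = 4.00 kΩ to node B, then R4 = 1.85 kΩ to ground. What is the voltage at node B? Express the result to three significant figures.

The second stage (R3 + R4 = 5.850 kΩ) loads node A in parallel with R2.
Effective lower resistance at A: R2 ‖ 5.850 = 2.056 kΩ.
V_A = 17.4 × 2.056/(5.06 + 2.056) = 5.027 V.
Then the unloaded second divider: V_B = V_A × R4/(R3+R4) = 5.027 × 0.3162 = 1.590 V.

V_B ≈ 1.59 V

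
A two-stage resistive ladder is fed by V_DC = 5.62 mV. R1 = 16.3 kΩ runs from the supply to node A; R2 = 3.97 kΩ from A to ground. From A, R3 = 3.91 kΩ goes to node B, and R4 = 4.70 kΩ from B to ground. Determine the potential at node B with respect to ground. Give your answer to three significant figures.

V_B ≈ 0.438 mV

Looking into the second stage from A: R3 + R4 = 8.610 kΩ appears in parallel with R2.
R2 ‖ (R3+R4) = 2.717 kΩ.
So V_A = 5.62 × 0.1429 = 0.8030 mV.
Stage 2 is unloaded, so V_B = V_A · R4/(R3+R4) = 0.8030 × 4.70/8.610 = 0.4383 mV.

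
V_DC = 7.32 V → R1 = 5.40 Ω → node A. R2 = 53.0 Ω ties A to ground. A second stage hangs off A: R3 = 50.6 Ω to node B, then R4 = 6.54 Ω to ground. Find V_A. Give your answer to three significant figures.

V_A ≈ 6.12 V

The second stage (R3 + R4 = 57.14 Ω) loads node A in parallel with R2.
R2 ‖ (R3+R4) = 27.50 Ω.
So V_A = 7.32 × 0.8358 = 6.118 V.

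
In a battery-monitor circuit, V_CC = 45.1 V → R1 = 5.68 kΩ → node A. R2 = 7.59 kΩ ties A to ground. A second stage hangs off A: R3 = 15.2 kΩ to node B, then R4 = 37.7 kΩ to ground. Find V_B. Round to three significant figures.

V_B ≈ 17.3 V

Looking into the second stage from A: R3 + R4 = 52.90 kΩ appears in parallel with R2.
Effective lower resistance at A: R2 ‖ 52.90 = 6.638 kΩ.
V_A = 45.1 × 6.638/(5.68 + 6.638) = 24.30 V.
V_B = V_A × 0.7127 = 17.32 V.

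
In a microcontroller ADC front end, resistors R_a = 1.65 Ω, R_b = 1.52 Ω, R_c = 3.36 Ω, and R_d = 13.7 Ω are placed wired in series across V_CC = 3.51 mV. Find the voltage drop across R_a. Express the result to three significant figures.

V ≈ 0.286 mV

ΣR = 1.65 + 1.52 + 3.36 + 13.7 = 20.23 Ω.
By the voltage-divider rule, V = 3.51 × 1.650/20.23 = 0.2863 mV.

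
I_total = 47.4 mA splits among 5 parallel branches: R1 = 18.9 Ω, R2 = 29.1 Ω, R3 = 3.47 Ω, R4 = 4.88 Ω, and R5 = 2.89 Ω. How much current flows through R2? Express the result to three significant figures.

ΣG = 1/18.9 + 1/29.1 + 1/3.47 + 1/4.88 + 1/2.89 = 0.9264.
By the current-divider rule, I = I_total · G_k/ΣG = 47.4 × 0.03709 = 1.758 mA.

I ≈ 1.76 mA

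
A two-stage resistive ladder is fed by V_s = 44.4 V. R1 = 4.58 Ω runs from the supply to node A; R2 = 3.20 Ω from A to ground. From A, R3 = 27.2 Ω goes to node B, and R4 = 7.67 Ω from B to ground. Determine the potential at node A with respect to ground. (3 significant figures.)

V_A ≈ 17.3 V

Node A sees R2 in parallel with the series input of stage 2, R3 + R4 = 34.87 Ω.
Effective lower resistance at A: R2 ‖ 34.87 = 2.931 Ω.
First divider: V_A = V_s · 2.931/(4.58 + 2.931) = 17.33 V.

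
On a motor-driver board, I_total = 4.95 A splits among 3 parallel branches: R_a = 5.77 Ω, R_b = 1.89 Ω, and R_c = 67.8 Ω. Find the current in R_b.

I ≈ 3.65 A

Total conductance ΣG = 1/5.77 + 1/1.89 + 1/67.8 = 0.7172 (units of 1/Ω).
Current divider: I(R_b) = I_total · G_k/ΣG = 4.95 × (0.5291/0.7172) = 4.95 × 0.7378 = 3.652 A.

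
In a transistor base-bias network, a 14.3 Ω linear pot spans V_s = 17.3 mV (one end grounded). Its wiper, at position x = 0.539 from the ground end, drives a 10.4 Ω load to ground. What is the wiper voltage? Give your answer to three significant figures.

Split the track: R_lower = x·R_p = 7.708 Ω, R_upper = (1−x)·R_p = 6.592 Ω.
R_L loads the lower segment: effective lower R = 4.427 Ω.
V_out = 17.3 × 4.427/(6.592 + 4.427) = 6.950 mV.

V_out ≈ 6.95 mV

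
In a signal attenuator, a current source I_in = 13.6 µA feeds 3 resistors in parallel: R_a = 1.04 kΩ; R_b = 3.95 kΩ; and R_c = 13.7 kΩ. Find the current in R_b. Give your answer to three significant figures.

Total conductance ΣG = 1/1.04 + 1/3.95 + 1/13.7 = 1.288 (units of 1/kΩ).
Current divider: I(R_b) = I_in · G_k/ΣG = 13.6 × (0.2532/1.288) = 13.6 × 0.1966 = 2.674 µA.

I ≈ 2.67 µA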